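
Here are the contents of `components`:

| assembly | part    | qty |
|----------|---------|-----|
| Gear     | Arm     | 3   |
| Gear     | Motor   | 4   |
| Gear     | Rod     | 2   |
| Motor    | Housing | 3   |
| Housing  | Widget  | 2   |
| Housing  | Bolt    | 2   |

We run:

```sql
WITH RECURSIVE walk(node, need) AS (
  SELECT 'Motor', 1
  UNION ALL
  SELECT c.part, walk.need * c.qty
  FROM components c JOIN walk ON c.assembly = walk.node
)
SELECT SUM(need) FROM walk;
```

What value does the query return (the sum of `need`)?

16

Base: (Motor, need=1).
Iteration 1: components of {Motor} -> Housing = 1*3 = 3.
Iteration 2: components of {Housing} -> Bolt = 3*2 = 6, Widget = 3*2 = 6.
Iteration 3: no further components; recursion stops.
SUM(need) = 1 + 3 + 6 + 6 = 16.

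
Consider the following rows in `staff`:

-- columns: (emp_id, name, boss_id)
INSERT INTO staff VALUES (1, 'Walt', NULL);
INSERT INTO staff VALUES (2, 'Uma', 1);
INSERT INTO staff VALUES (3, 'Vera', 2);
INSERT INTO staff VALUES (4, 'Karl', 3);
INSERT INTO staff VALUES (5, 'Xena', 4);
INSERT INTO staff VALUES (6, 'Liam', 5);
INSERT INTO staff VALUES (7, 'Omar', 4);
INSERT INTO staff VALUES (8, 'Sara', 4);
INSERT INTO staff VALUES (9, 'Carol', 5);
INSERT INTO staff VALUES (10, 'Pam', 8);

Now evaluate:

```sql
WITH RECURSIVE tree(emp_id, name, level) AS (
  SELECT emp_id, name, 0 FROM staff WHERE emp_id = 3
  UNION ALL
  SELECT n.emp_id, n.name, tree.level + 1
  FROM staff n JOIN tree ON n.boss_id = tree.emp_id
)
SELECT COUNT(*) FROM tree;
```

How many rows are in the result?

Base: emp_id=3 (Vera) at level 0.
Iteration 1: rows with boss_id in {3} -> Karl (id 4, level 1).
Iteration 2: rows with boss_id in {4} -> Xena (id 5, level 2), Omar (id 7, level 2), Sara (id 8, level 2).
Iteration 3: rows with boss_id in {5,7,8} -> Liam (id 6, level 3), Carol (id 9, level 3), Pam (id 10, level 3).
Iteration 4: no rows with boss_id in {6,9,10}; recursion stops.
Total rows emitted: 8.

8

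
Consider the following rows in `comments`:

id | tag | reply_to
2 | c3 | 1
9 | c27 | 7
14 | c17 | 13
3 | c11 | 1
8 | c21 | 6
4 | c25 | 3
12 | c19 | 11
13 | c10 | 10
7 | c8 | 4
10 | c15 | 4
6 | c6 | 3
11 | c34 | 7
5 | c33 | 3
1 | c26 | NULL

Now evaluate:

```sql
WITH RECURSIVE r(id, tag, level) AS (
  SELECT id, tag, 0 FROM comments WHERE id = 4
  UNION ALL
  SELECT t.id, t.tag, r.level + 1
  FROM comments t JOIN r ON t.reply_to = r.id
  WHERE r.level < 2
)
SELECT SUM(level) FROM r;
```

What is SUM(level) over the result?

8

Base: id=4 (c25) at level 0.
Iteration 1: rows with reply_to in {4} -> c8 (id 7, level 1), c15 (id 10, level 1).
Iteration 2: rows with reply_to in {7,10} -> c27 (id 9, level 2), c34 (id 11, level 2), c10 (id 13, level 2).
Iteration 3: level < 2 fails for all current rows; recursion stops.
SUM(level) = 0 + 1 + 1 + 2 + 2 + 2 = 8.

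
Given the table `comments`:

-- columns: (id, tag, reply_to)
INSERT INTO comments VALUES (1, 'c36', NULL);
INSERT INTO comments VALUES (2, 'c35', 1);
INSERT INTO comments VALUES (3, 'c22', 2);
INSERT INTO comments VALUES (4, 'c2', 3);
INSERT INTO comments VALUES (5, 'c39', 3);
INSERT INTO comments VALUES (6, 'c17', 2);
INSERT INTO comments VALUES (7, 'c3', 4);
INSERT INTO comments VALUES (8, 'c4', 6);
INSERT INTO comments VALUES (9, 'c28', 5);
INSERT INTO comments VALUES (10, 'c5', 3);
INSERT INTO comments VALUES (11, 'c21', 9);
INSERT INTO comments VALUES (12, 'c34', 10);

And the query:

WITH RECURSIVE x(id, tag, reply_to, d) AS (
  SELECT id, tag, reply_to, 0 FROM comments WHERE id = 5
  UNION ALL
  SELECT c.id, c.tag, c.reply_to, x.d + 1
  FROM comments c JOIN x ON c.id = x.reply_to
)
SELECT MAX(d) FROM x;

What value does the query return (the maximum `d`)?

3

Base: id=5 (c39), reply_to=3, d 0.
Iteration 1: join on id=3 -> c22 (id 3, reply_to=2, d 1).
Iteration 2: join on id=2 -> c35 (id 2, reply_to=1, d 2).
Iteration 3: join on id=1 -> c36 (id 1, reply_to=NULL, d 3).
Iteration 4: reply_to is NULL; no match; recursion stops.
d values: 0, 1, 2, 3; the maximum is 3.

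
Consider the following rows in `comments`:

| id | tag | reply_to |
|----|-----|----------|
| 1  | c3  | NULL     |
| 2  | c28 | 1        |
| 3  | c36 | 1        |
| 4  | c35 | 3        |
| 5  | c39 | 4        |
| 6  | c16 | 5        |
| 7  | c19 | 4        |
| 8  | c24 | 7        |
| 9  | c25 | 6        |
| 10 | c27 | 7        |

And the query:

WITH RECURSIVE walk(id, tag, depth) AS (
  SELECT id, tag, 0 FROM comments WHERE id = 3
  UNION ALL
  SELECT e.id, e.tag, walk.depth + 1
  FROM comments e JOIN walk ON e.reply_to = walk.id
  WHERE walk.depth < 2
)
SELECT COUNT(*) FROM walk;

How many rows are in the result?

4

Base: id=3 (c36) at depth 0.
Iteration 1: rows with reply_to in {3} -> c35 (id 4, depth 1).
Iteration 2: rows with reply_to in {4} -> c39 (id 5, depth 2), c19 (id 7, depth 2).
Iteration 3: depth < 2 fails for all current rows; recursion stops.
Total rows emitted: 4.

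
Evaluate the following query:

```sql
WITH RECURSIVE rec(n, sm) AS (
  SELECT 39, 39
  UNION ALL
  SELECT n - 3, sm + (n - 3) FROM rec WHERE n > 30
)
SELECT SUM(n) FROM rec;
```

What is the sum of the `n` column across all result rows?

138

Base: n=39, sm=39.
Iteration 1: 39 > 30 holds -> n = 39 - 3 = 36, sm = 39 + 36 = 75.
Iteration 2: 36 > 30 holds -> n = 36 - 3 = 33, sm = 75 + 33 = 108.
Iteration 3: 33 > 30 holds -> n = 33 - 3 = 30, sm = 108 + 30 = 138.
Iteration 4: 30 > 30 fails; recursion stops.
SUM(n) = 39 + 36 + 33 + 30 = 138.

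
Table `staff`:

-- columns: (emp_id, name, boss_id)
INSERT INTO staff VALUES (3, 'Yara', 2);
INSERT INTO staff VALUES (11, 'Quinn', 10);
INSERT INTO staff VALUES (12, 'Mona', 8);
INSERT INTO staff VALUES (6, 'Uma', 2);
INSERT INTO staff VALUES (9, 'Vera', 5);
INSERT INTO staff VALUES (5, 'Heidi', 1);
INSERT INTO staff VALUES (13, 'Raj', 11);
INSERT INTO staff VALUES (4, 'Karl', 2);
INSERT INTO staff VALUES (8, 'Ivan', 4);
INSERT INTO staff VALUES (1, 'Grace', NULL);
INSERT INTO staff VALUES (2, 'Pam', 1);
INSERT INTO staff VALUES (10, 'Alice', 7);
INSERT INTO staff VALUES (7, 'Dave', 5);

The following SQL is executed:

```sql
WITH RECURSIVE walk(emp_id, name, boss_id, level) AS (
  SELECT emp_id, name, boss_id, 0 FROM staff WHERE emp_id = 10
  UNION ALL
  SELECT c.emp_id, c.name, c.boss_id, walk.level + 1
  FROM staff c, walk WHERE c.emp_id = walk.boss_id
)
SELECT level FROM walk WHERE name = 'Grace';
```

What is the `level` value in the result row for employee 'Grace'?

3

Base: emp_id=10 (Alice), boss_id=7, level 0.
Iteration 1: join on emp_id=7 -> Dave (id 7, boss_id=5, level 1).
Iteration 2: join on emp_id=5 -> Heidi (id 5, boss_id=1, level 2).
Iteration 3: join on emp_id=1 -> Grace (id 1, boss_id=NULL, level 3).
Iteration 4: boss_id is NULL; no match; recursion stops.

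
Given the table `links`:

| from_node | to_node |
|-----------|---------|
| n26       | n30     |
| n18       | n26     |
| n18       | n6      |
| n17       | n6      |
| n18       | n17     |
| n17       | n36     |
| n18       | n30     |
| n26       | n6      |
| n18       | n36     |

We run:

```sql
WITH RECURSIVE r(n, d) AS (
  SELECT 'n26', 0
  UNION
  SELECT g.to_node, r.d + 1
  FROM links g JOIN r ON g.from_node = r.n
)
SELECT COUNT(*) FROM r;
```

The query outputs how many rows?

3

Base: (n26, d=0).
Iteration 1: edges from {n26} -> (n30, d=1), (n6, d=1).
Iteration 2: no outgoing edges from {n30,n6}; recursion stops.
Total rows emitted: 3.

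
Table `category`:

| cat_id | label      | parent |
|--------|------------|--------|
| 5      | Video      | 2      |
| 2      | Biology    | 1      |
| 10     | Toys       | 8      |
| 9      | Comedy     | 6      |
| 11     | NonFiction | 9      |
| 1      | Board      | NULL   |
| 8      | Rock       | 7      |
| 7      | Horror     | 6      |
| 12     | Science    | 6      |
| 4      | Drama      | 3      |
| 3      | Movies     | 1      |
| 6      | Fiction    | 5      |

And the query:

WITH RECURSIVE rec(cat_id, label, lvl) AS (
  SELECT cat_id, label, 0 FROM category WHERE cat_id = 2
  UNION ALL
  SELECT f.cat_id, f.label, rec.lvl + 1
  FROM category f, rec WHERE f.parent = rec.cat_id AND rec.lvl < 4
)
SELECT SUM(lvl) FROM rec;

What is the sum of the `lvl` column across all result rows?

Base: cat_id=2 (Biology) at lvl 0.
Iteration 1: rows with parent in {2} -> Video (id 5, lvl 1).
Iteration 2: rows with parent in {5} -> Fiction (id 6, lvl 2).
Iteration 3: rows with parent in {6} -> Horror (id 7, lvl 3), Comedy (id 9, lvl 3), Science (id 12, lvl 3).
Iteration 4: rows with parent in {7,9,12} -> Rock (id 8, lvl 4), NonFiction (id 11, lvl 4).
Iteration 5: lvl < 4 fails for all current rows; recursion stops.
SUM(lvl) = 0 + 1 + 2 + 3 + 3 + 3 + 4 + 4 = 20.

20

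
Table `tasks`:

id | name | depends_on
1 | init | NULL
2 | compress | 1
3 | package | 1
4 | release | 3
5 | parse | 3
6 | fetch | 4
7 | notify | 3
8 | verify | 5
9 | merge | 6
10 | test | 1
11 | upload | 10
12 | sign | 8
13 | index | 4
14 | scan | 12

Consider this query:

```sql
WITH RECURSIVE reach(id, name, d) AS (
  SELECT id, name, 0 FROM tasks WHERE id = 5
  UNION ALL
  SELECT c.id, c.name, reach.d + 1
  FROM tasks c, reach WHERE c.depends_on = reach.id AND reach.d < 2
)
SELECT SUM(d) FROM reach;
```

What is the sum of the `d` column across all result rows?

Base: id=5 (parse) at d 0.
Iteration 1: rows with depends_on in {5} -> verify (id 8, d 1).
Iteration 2: rows with depends_on in {8} -> sign (id 12, d 2).
Iteration 3: d < 2 fails for all current rows; recursion stops.
SUM(d) = 0 + 1 + 2 = 3.

3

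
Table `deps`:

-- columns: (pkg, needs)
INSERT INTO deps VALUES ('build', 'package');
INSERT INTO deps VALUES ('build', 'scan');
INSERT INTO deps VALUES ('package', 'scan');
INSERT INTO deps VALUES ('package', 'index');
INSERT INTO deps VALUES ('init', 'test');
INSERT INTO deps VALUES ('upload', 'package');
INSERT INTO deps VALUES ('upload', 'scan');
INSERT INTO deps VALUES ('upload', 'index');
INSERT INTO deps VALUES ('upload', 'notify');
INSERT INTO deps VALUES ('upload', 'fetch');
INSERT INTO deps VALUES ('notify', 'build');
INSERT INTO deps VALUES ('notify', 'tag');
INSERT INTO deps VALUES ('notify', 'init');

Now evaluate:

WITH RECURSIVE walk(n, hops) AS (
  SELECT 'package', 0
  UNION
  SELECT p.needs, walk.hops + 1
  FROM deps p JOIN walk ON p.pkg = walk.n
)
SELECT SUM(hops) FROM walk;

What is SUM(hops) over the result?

Base: (package, hops=0).
Iteration 1: edges from {package} -> (index, hops=1), (scan, hops=1).
Iteration 2: no outgoing edges from {index,scan}; recursion stops.
SUM(hops) = 0 + 1 + 1 = 2.

2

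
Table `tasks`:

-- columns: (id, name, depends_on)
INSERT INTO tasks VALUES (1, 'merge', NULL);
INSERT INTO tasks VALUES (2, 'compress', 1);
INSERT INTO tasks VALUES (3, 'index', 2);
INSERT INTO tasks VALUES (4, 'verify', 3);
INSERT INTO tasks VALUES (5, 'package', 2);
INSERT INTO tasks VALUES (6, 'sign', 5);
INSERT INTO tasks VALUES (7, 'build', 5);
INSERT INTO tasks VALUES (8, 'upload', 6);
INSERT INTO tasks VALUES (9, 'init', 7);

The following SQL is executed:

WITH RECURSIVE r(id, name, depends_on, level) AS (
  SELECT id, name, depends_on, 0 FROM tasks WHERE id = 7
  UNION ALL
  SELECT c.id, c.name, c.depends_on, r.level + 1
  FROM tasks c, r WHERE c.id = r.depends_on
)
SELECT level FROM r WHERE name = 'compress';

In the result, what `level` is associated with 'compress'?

2

Base: id=7 (build), depends_on=5, level 0.
Iteration 1: join on id=5 -> package (id 5, depends_on=2, level 1).
Iteration 2: join on id=2 -> compress (id 2, depends_on=1, level 2).
Iteration 3: join on id=1 -> merge (id 1, depends_on=NULL, level 3).
Iteration 4: depends_on is NULL; no match; recursion stops.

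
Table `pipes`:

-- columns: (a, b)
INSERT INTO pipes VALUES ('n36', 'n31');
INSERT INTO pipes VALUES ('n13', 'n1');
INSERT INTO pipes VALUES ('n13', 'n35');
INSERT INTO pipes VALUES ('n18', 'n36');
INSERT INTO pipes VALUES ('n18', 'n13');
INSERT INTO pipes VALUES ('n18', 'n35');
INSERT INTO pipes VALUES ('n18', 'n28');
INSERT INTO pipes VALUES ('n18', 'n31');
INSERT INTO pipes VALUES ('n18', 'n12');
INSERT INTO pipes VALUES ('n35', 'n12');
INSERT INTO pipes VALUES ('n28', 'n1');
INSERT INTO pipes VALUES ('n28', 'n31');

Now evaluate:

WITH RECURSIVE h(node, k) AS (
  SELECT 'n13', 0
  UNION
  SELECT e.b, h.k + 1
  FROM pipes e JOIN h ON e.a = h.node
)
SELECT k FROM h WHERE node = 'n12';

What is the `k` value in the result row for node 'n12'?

Base: (n13, k=0).
Iteration 1: edges from {n13} -> (n1, k=1), (n35, k=1).
Iteration 2: edges from {n1,n35} -> (n12, k=2).
Iteration 3: no outgoing edges from {n12}; recursion stops.

2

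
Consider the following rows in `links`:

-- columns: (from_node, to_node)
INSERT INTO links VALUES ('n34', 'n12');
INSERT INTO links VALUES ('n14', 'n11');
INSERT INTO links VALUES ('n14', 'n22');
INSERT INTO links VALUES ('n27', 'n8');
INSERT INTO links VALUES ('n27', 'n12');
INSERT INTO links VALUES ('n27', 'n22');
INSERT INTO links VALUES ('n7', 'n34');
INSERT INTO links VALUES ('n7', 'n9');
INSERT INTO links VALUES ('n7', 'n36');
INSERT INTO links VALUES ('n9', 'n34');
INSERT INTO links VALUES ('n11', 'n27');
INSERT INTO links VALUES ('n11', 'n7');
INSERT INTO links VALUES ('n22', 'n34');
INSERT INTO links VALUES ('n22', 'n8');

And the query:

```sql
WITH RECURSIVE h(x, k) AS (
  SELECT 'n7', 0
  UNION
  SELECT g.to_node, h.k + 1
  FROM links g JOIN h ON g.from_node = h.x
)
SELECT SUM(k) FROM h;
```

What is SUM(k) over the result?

Base: (n7, k=0).
Iteration 1: edges from {n7} -> (n34, k=1), (n36, k=1), (n9, k=1).
Iteration 2: edges from {n34,n36,n9} -> (n12, k=2), (n34, k=2).
Iteration 3: edges from {n12,n34} -> (n12, k=3).
Iteration 4: no outgoing edges from {n12}; recursion stops.
SUM(k) = 0 + 1 + 1 + 1 + 2 + 2 + 3 = 10.

10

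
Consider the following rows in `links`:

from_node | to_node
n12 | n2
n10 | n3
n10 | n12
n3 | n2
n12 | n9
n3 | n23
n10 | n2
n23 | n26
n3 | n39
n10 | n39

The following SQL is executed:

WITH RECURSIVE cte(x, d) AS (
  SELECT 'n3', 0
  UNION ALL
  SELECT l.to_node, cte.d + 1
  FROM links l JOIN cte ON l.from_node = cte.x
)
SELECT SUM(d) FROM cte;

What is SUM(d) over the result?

5

Base: (n3, d=0).
Iteration 1: edges from {n3} -> (n2, d=1), (n23, d=1), (n39, d=1).
Iteration 2: edges from {n2,n23,n39} -> (n26, d=2).
Iteration 3: no outgoing edges from {n26}; recursion stops.
SUM(d) = 0 + 1 + 1 + 1 + 2 = 5.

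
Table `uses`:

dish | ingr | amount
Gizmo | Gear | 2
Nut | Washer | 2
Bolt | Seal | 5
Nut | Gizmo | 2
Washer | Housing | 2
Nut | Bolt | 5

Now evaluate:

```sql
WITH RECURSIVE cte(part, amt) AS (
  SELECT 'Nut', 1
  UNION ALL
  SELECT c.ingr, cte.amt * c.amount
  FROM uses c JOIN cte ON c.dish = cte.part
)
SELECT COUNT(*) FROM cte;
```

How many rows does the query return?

7

Base: (Nut, amt=1).
Iteration 1: components of {Nut} -> Bolt = 1*5 = 5, Gizmo = 1*2 = 2, Washer = 1*2 = 2.
Iteration 2: components of {Bolt,Gizmo,Washer} -> Gear = 2*2 = 4, Housing = 2*2 = 4, Seal = 5*5 = 25.
Iteration 3: no further components; recursion stops.
Total rows emitted: 7.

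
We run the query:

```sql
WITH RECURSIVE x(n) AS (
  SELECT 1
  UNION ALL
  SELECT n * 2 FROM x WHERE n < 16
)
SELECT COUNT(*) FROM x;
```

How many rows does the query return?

Base: n=1.
Iteration 1: 1 < 16 holds -> n = 1 * 2 = 2.
Iteration 2: 2 < 16 holds -> n = 2 * 2 = 4.
Iteration 3: 4 < 16 holds -> n = 4 * 2 = 8.
Iteration 4: 8 < 16 holds -> n = 8 * 2 = 16.
Iteration 5: 16 < 16 fails; recursion stops.
Total rows emitted: 5.

5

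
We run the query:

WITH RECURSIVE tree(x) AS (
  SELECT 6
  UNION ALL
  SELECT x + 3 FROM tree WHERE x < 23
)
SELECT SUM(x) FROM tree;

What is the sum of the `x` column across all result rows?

Base: x=6.
Iteration 1: 6 < 23 holds -> x = 6 + 3 = 9.
Iteration 2: 9 < 23 holds -> x = 9 + 3 = 12.
Iteration 3: 12 < 23 holds -> x = 12 + 3 = 15.
Iteration 4: 15 < 23 holds -> x = 15 + 3 = 18.
Iteration 5: 18 < 23 holds -> x = 18 + 3 = 21.
Iteration 6: 21 < 23 holds -> x = 21 + 3 = 24.
Iteration 7: 24 < 23 fails; recursion stops.
SUM(x) = 6 + 9 + 12 + 15 + 18 + 21 + 24 = 105.

105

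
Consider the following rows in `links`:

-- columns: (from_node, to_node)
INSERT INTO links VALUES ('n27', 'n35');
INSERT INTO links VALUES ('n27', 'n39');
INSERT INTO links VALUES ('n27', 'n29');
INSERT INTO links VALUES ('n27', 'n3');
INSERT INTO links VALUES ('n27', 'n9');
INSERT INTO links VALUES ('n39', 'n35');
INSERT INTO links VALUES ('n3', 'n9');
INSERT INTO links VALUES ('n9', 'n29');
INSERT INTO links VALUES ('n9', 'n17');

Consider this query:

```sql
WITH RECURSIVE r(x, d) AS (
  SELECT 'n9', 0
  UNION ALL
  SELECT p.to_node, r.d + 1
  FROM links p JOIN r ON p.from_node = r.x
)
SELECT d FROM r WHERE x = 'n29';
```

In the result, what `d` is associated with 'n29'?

Base: (n9, d=0).
Iteration 1: edges from {n9} -> (n17, d=1), (n29, d=1).
Iteration 2: no outgoing edges from {n17,n29}; recursion stops.

1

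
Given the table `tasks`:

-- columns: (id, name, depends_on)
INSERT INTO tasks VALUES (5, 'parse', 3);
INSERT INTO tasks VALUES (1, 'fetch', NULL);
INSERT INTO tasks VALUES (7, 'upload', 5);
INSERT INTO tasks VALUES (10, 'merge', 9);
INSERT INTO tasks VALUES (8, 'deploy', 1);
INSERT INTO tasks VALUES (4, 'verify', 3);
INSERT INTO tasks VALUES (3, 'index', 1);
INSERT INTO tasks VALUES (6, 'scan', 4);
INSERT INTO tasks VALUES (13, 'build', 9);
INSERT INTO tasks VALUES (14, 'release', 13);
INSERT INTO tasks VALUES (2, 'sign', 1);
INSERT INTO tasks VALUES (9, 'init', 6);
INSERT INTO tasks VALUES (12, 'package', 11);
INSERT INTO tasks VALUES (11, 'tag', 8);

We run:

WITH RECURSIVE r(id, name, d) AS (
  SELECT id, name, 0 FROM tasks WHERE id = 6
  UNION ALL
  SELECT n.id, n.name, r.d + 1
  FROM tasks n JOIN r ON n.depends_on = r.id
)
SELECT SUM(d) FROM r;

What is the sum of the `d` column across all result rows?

Base: id=6 (scan) at d 0.
Iteration 1: rows with depends_on in {6} -> init (id 9, d 1).
Iteration 2: rows with depends_on in {9} -> merge (id 10, d 2), build (id 13, d 2).
Iteration 3: rows with depends_on in {10,13} -> release (id 14, d 3).
Iteration 4: no rows with depends_on in {14}; recursion stops.
SUM(d) = 0 + 1 + 2 + 2 + 3 = 8.

8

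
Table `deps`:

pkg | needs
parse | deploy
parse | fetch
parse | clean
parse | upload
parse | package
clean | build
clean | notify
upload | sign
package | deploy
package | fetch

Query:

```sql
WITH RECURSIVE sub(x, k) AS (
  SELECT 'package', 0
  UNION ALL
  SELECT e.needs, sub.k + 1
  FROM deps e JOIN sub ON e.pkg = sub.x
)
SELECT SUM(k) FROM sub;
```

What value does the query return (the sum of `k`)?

2

Base: (package, k=0).
Iteration 1: edges from {package} -> (deploy, k=1), (fetch, k=1).
Iteration 2: no outgoing edges from {deploy,fetch}; recursion stops.
SUM(k) = 0 + 1 + 1 = 2.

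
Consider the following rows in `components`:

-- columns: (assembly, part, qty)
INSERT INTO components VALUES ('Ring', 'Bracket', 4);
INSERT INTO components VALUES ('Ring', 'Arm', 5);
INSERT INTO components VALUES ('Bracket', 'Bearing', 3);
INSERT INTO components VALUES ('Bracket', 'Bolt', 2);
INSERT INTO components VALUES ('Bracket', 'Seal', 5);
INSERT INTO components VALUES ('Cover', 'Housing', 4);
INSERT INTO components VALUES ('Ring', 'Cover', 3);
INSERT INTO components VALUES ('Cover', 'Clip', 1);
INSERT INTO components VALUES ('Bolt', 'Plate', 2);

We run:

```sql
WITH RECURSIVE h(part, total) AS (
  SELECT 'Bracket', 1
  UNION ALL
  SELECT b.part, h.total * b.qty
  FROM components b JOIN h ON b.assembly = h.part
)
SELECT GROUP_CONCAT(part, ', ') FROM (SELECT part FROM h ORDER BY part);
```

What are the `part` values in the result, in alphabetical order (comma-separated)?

Bearing, Bolt, Bracket, Plate, Seal

Base: (Bracket, total=1).
Iteration 1: components of {Bracket} -> Bearing = 1*3 = 3, Bolt = 1*2 = 2, Seal = 1*5 = 5.
Iteration 2: components of {Bearing,Bolt,Seal} -> Plate = 2*2 = 4.
Iteration 3: no further components; recursion stops.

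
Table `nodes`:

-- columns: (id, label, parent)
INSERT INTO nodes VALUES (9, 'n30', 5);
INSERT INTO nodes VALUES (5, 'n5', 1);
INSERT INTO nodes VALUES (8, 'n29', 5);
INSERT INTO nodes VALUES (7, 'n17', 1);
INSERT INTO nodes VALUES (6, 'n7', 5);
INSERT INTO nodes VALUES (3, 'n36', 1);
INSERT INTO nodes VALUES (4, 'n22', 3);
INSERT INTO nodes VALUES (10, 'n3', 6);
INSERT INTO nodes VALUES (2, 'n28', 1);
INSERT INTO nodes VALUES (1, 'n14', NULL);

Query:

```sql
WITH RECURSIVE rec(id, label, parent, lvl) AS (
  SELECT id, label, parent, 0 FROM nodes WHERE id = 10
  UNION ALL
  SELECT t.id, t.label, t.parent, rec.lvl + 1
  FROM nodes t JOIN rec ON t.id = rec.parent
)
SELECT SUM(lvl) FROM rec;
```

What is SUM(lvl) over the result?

6

Base: id=10 (n3), parent=6, lvl 0.
Iteration 1: join on id=6 -> n7 (id 6, parent=5, lvl 1).
Iteration 2: join on id=5 -> n5 (id 5, parent=1, lvl 2).
Iteration 3: join on id=1 -> n14 (id 1, parent=NULL, lvl 3).
Iteration 4: parent is NULL; no match; recursion stops.
SUM(lvl) = 0 + 1 + 2 + 3 = 6.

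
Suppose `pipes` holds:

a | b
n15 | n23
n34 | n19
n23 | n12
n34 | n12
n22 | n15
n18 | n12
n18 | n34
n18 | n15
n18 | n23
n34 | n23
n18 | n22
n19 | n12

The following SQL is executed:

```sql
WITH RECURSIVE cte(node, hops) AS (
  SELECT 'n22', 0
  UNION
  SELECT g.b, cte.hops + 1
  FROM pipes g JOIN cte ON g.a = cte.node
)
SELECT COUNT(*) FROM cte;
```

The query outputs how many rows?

4

Base: (n22, hops=0).
Iteration 1: edges from {n22} -> (n15, hops=1).
Iteration 2: edges from {n15} -> (n23, hops=2).
Iteration 3: edges from {n23} -> (n12, hops=3).
Iteration 4: no outgoing edges from {n12}; recursion stops.
Total rows emitted: 4.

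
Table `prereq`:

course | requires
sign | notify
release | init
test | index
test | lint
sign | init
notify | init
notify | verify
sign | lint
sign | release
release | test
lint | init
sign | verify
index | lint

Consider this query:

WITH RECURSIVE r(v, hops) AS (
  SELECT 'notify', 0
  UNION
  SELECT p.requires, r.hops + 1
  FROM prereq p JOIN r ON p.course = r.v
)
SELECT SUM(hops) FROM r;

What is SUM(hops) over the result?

2

Base: (notify, hops=0).
Iteration 1: edges from {notify} -> (init, hops=1), (verify, hops=1).
Iteration 2: no outgoing edges from {init,verify}; recursion stops.
SUM(hops) = 0 + 1 + 1 = 2.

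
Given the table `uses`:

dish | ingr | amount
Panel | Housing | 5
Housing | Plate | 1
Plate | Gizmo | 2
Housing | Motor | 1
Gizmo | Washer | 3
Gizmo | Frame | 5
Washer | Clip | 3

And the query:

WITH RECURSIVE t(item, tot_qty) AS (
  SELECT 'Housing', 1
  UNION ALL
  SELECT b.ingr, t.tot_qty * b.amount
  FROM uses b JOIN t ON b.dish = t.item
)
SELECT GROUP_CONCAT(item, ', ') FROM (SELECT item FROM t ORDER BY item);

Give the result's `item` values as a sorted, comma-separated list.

Base: (Housing, tot_qty=1).
Iteration 1: components of {Housing} -> Motor = 1*1 = 1, Plate = 1*1 = 1.
Iteration 2: components of {Motor,Plate} -> Gizmo = 1*2 = 2.
Iteration 3: components of {Gizmo} -> Frame = 2*5 = 10, Washer = 2*3 = 6.
Iteration 4: components of {Frame,Washer} -> Clip = 6*3 = 18.
Iteration 5: no further components; recursion stops.

Clip, Frame, Gizmo, Housing, Motor, Plate, Washer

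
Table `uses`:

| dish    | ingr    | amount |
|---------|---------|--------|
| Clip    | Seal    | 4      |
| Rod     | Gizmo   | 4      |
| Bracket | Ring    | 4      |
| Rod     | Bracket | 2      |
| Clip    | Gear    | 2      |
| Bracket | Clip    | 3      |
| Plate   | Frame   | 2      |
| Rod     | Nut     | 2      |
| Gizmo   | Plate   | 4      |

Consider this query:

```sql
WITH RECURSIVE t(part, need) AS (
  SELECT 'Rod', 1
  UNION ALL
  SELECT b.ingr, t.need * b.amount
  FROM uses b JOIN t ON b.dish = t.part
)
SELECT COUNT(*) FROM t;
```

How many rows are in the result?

10

Base: (Rod, need=1).
Iteration 1: components of {Rod} -> Bracket = 1*2 = 2, Gizmo = 1*4 = 4, Nut = 1*2 = 2.
Iteration 2: components of {Bracket,Gizmo,Nut} -> Clip = 2*3 = 6, Plate = 4*4 = 16, Ring = 2*4 = 8.
Iteration 3: components of {Clip,Plate,Ring} -> Frame = 16*2 = 32, Gear = 6*2 = 12, Seal = 6*4 = 24.
Iteration 4: no further components; recursion stops.
Total rows emitted: 10.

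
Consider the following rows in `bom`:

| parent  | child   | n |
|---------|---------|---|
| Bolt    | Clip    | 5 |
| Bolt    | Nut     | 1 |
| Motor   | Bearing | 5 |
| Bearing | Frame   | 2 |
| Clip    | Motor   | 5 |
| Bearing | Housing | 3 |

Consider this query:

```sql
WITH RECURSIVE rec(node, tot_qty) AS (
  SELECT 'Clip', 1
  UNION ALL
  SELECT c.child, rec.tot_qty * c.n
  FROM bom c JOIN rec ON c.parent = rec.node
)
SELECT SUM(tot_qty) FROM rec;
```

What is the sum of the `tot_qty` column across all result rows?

Base: (Clip, tot_qty=1).
Iteration 1: components of {Clip} -> Motor = 1*5 = 5.
Iteration 2: components of {Motor} -> Bearing = 5*5 = 25.
Iteration 3: components of {Bearing} -> Frame = 25*2 = 50, Housing = 25*3 = 75.
Iteration 4: no further components; recursion stops.
SUM(tot_qty) = 1 + 5 + 25 + 50 + 75 = 156.

156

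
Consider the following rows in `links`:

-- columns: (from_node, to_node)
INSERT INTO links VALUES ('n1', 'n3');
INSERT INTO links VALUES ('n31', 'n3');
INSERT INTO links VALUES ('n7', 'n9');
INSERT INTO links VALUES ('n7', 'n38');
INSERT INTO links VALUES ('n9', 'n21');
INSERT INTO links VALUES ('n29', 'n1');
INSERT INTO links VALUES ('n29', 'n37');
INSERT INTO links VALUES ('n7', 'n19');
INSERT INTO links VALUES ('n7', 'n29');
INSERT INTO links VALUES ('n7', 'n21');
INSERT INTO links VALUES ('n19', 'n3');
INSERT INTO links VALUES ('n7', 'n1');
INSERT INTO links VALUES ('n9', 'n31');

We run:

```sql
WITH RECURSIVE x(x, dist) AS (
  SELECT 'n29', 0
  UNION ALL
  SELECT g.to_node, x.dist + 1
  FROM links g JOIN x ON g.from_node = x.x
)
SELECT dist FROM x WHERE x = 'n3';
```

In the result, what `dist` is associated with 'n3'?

Base: (n29, dist=0).
Iteration 1: edges from {n29} -> (n1, dist=1), (n37, dist=1).
Iteration 2: edges from {n1,n37} -> (n3, dist=2).
Iteration 3: no outgoing edges from {n3}; recursion stops.

2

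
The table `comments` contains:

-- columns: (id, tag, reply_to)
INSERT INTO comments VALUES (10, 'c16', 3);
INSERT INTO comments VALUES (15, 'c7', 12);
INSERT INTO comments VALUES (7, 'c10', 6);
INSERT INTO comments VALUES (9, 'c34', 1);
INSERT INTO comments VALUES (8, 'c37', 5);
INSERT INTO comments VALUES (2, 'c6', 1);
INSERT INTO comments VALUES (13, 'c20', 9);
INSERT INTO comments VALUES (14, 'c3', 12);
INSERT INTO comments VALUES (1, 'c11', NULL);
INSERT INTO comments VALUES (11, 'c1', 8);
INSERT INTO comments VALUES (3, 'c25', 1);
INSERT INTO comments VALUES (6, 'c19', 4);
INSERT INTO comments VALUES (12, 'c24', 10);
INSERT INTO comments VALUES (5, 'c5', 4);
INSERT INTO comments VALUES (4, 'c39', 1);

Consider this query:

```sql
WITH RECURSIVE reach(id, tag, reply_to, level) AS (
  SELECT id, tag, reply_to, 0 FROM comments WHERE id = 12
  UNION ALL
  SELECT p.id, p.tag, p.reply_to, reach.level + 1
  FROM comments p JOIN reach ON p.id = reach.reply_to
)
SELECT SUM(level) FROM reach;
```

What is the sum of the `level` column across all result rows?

Base: id=12 (c24), reply_to=10, level 0.
Iteration 1: join on id=10 -> c16 (id 10, reply_to=3, level 1).
Iteration 2: join on id=3 -> c25 (id 3, reply_to=1, level 2).
Iteration 3: join on id=1 -> c11 (id 1, reply_to=NULL, level 3).
Iteration 4: reply_to is NULL; no match; recursion stops.
SUM(level) = 0 + 1 + 2 + 3 = 6.

6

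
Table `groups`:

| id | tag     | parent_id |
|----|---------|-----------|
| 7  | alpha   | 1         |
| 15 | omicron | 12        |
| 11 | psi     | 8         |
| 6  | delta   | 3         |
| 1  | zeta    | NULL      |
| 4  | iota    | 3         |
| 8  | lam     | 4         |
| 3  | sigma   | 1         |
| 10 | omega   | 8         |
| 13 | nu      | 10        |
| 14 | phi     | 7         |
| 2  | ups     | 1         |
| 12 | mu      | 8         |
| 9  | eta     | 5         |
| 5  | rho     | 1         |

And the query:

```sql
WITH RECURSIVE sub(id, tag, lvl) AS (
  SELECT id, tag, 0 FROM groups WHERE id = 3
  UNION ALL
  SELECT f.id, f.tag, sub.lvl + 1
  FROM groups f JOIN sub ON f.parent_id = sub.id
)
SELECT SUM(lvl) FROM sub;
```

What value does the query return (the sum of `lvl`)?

Base: id=3 (sigma) at lvl 0.
Iteration 1: rows with parent_id in {3} -> iota (id 4, lvl 1), delta (id 6, lvl 1).
Iteration 2: rows with parent_id in {4,6} -> lam (id 8, lvl 2).
Iteration 3: rows with parent_id in {8} -> omega (id 10, lvl 3), psi (id 11, lvl 3), mu (id 12, lvl 3).
Iteration 4: rows with parent_id in {10,11,12} -> nu (id 13, lvl 4), omicron (id 15, lvl 4).
Iteration 5: no rows with parent_id in {13,15}; recursion stops.
SUM(lvl) = 0 + 1 + 1 + 2 + 3 + 3 + 3 + 4 + 4 = 21.

21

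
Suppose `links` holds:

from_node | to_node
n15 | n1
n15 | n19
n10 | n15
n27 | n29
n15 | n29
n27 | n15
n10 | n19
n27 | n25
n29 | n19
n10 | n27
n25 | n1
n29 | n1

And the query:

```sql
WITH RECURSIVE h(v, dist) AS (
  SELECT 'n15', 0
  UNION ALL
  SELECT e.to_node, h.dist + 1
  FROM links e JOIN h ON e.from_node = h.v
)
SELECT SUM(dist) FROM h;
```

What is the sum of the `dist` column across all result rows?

7

Base: (n15, dist=0).
Iteration 1: edges from {n15} -> (n1, dist=1), (n19, dist=1), (n29, dist=1).
Iteration 2: edges from {n1,n19,n29} -> (n1, dist=2), (n19, dist=2).
Iteration 3: no outgoing edges from {n1,n19}; recursion stops.
SUM(dist) = 0 + 1 + 1 + 1 + 2 + 2 = 7.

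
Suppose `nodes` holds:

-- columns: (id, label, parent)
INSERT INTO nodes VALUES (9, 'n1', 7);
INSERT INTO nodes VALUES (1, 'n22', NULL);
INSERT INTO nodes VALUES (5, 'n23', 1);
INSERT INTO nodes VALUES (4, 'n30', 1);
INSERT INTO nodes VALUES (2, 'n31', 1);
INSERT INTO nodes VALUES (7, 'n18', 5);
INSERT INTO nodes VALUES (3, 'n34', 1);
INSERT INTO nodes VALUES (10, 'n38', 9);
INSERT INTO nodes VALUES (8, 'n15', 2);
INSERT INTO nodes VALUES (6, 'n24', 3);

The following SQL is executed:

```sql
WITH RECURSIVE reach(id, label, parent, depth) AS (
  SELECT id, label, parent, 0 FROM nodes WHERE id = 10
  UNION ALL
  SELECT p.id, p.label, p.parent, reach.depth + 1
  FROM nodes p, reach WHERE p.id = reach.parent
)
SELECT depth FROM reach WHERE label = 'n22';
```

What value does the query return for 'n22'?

Base: id=10 (n38), parent=9, depth 0.
Iteration 1: join on id=9 -> n1 (id 9, parent=7, depth 1).
Iteration 2: join on id=7 -> n18 (id 7, parent=5, depth 2).
Iteration 3: join on id=5 -> n23 (id 5, parent=1, depth 3).
Iteration 4: join on id=1 -> n22 (id 1, parent=NULL, depth 4).
Iteration 5: parent is NULL; no match; recursion stops.

4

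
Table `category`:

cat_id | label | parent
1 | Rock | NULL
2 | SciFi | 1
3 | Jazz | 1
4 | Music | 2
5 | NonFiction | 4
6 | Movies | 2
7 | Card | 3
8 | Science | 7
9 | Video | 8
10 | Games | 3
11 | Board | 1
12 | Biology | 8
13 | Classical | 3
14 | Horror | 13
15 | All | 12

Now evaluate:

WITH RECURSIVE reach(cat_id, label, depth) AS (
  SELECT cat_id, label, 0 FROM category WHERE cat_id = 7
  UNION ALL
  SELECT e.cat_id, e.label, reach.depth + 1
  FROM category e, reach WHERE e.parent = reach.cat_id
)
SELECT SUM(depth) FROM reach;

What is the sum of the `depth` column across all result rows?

Base: cat_id=7 (Card) at depth 0.
Iteration 1: rows with parent in {7} -> Science (id 8, depth 1).
Iteration 2: rows with parent in {8} -> Video (id 9, depth 2), Biology (id 12, depth 2).
Iteration 3: rows with parent in {9,12} -> All (id 15, depth 3).
Iteration 4: no rows with parent in {15}; recursion stops.
SUM(depth) = 0 + 1 + 2 + 2 + 3 = 8.

8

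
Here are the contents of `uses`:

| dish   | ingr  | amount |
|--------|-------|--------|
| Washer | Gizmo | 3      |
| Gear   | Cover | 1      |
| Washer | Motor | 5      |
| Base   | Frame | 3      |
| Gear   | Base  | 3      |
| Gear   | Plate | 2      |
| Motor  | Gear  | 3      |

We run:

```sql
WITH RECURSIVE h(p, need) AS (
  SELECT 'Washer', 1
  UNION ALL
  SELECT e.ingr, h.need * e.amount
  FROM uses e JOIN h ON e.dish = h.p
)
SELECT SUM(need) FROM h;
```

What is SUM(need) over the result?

249

Base: (Washer, need=1).
Iteration 1: components of {Washer} -> Gizmo = 1*3 = 3, Motor = 1*5 = 5.
Iteration 2: components of {Gizmo,Motor} -> Gear = 5*3 = 15.
Iteration 3: components of {Gear} -> Base = 15*3 = 45, Cover = 15*1 = 15, Plate = 15*2 = 30.
Iteration 4: components of {Base,Cover,Plate} -> Frame = 45*3 = 135.
Iteration 5: no further components; recursion stops.
SUM(need) = 1 + 3 + 5 + 15 + 45 + 30 + 15 + 135 = 249.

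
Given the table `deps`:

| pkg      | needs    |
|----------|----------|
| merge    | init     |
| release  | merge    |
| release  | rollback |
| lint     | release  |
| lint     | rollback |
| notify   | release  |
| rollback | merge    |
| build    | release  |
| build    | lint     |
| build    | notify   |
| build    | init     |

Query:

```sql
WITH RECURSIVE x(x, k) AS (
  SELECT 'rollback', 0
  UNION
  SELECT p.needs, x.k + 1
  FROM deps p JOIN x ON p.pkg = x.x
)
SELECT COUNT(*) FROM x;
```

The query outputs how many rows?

3

Base: (rollback, k=0).
Iteration 1: edges from {rollback} -> (merge, k=1).
Iteration 2: edges from {merge} -> (init, k=2).
Iteration 3: no outgoing edges from {init}; recursion stops.
Total rows emitted: 3.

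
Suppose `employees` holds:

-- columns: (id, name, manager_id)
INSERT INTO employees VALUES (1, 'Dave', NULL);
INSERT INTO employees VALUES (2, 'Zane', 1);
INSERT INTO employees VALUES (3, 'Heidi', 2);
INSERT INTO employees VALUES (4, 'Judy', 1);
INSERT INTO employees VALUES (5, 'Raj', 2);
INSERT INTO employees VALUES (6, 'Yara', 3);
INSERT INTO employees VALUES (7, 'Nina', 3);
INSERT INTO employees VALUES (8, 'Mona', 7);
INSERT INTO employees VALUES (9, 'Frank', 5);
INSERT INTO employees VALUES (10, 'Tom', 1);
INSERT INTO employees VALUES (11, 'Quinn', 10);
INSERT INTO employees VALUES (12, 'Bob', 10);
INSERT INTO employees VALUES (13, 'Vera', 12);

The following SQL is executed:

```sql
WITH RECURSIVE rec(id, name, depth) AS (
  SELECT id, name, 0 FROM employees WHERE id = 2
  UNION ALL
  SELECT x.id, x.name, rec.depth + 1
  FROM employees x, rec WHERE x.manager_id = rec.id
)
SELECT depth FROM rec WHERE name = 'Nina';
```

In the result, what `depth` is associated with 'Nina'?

Base: id=2 (Zane) at depth 0.
Iteration 1: rows with manager_id in {2} -> Heidi (id 3, depth 1), Raj (id 5, depth 1).
Iteration 2: rows with manager_id in {3,5} -> Yara (id 6, depth 2), Nina (id 7, depth 2), Frank (id 9, depth 2).
Iteration 3: rows with manager_id in {6,7,9} -> Mona (id 8, depth 3).
Iteration 4: no rows with manager_id in {8}; recursion stops.

2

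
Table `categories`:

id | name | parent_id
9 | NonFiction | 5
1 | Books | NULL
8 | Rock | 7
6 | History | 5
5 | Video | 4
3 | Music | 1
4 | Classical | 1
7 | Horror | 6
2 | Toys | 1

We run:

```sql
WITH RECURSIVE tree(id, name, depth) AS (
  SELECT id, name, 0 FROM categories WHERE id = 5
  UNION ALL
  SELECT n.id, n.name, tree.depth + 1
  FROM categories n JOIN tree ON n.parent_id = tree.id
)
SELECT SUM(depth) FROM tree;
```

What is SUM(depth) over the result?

Base: id=5 (Video) at depth 0.
Iteration 1: rows with parent_id in {5} -> History (id 6, depth 1), NonFiction (id 9, depth 1).
Iteration 2: rows with parent_id in {6,9} -> Horror (id 7, depth 2).
Iteration 3: rows with parent_id in {7} -> Rock (id 8, depth 3).
Iteration 4: no rows with parent_id in {8}; recursion stops.
SUM(depth) = 0 + 1 + 1 + 2 + 3 = 7.

7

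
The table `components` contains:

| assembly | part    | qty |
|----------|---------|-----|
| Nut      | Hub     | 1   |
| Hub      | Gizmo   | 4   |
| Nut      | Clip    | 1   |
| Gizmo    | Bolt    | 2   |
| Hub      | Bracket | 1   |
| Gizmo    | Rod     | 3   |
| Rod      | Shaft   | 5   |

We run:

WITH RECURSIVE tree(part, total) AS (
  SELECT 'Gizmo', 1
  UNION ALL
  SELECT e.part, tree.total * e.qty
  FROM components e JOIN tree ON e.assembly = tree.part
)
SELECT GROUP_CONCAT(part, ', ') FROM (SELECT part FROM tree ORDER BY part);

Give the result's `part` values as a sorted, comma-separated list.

Bolt, Gizmo, Rod, Shaft

Base: (Gizmo, total=1).
Iteration 1: components of {Gizmo} -> Bolt = 1*2 = 2, Rod = 1*3 = 3.
Iteration 2: components of {Bolt,Rod} -> Shaft = 3*5 = 15.
Iteration 3: no further components; recursion stops.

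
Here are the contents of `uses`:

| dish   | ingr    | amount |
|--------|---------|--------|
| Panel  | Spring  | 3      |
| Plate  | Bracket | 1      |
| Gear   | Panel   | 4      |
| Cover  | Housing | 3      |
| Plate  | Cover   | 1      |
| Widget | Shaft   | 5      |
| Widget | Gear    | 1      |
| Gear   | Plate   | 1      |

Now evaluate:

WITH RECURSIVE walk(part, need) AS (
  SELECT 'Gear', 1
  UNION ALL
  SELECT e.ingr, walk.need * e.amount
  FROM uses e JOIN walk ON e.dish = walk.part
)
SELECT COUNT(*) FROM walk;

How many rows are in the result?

Base: (Gear, need=1).
Iteration 1: components of {Gear} -> Panel = 1*4 = 4, Plate = 1*1 = 1.
Iteration 2: components of {Panel,Plate} -> Bracket = 1*1 = 1, Cover = 1*1 = 1, Spring = 4*3 = 12.
Iteration 3: components of {Bracket,Cover,Spring} -> Housing = 1*3 = 3.
Iteration 4: no further components; recursion stops.
Total rows emitted: 7.

7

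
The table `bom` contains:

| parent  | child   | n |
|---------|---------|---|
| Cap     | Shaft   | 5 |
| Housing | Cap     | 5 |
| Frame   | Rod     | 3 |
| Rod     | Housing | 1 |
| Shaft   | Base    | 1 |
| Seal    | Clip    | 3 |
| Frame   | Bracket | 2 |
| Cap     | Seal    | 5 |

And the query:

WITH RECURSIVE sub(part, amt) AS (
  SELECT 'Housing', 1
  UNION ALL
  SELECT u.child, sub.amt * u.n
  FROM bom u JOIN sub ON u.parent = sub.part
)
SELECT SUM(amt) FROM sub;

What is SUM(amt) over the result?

156

Base: (Housing, amt=1).
Iteration 1: components of {Housing} -> Cap = 1*5 = 5.
Iteration 2: components of {Cap} -> Seal = 5*5 = 25, Shaft = 5*5 = 25.
Iteration 3: components of {Seal,Shaft} -> Base = 25*1 = 25, Clip = 25*3 = 75.
Iteration 4: no further components; recursion stops.
SUM(amt) = 1 + 5 + 25 + 25 + 75 + 25 = 156.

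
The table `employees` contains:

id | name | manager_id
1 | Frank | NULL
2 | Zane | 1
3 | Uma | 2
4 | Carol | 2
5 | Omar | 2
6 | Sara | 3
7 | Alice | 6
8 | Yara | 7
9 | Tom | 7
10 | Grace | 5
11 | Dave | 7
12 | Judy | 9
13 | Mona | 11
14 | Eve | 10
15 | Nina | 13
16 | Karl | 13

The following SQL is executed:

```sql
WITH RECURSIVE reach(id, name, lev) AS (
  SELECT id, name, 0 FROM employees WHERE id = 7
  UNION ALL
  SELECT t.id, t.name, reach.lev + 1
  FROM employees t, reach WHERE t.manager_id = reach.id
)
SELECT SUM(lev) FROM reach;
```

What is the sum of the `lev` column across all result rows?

13

Base: id=7 (Alice) at lev 0.
Iteration 1: rows with manager_id in {7} -> Yara (id 8, lev 1), Tom (id 9, lev 1), Dave (id 11, lev 1).
Iteration 2: rows with manager_id in {8,9,11} -> Judy (id 12, lev 2), Mona (id 13, lev 2).
Iteration 3: rows with manager_id in {12,13} -> Nina (id 15, lev 3), Karl (id 16, lev 3).
Iteration 4: no rows with manager_id in {15,16}; recursion stops.
SUM(lev) = 0 + 1 + 1 + 1 + 2 + 2 + 3 + 3 = 13.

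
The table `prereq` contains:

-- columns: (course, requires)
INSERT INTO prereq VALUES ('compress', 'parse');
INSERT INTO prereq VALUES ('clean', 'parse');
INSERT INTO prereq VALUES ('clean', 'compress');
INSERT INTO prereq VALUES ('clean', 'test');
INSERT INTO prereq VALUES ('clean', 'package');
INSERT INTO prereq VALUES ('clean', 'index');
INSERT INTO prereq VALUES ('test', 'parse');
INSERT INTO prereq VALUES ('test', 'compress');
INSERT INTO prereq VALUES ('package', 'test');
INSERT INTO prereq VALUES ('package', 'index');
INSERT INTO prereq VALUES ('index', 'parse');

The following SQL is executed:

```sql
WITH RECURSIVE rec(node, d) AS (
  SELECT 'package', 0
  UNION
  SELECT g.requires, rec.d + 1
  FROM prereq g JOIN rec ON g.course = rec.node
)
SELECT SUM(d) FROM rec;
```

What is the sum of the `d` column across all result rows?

9

Base: (package, d=0).
Iteration 1: edges from {package} -> (index, d=1), (test, d=1).
Iteration 2: edges from {index,test} -> (compress, d=2), (parse, d=2). [UNION drops 1 duplicate row(s)]
Iteration 3: edges from {compress,parse} -> (parse, d=3).
Iteration 4: no outgoing edges from {parse}; recursion stops.
SUM(d) = 0 + 1 + 1 + 2 + 2 + 3 = 9.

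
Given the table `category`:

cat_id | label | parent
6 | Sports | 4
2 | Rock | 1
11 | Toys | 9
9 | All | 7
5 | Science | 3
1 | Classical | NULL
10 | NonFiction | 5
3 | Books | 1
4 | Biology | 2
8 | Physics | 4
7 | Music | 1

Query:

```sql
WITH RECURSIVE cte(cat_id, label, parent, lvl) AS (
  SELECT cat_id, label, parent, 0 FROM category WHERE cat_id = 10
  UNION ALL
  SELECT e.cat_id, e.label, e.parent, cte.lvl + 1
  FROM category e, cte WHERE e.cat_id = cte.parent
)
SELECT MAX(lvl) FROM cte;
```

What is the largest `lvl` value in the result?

Base: cat_id=10 (NonFiction), parent=5, lvl 0.
Iteration 1: join on cat_id=5 -> Science (id 5, parent=3, lvl 1).
Iteration 2: join on cat_id=3 -> Books (id 3, parent=1, lvl 2).
Iteration 3: join on cat_id=1 -> Classical (id 1, parent=NULL, lvl 3).
Iteration 4: parent is NULL; no match; recursion stops.
lvl values: 0, 1, 2, 3; the maximum is 3.

3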